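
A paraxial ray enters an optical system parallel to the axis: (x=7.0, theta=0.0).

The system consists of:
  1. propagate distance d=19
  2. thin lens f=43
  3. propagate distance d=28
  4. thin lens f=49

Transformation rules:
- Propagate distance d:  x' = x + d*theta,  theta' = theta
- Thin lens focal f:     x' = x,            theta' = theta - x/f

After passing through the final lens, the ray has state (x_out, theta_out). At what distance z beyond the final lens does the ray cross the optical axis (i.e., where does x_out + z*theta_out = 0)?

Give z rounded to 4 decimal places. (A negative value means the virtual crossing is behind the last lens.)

Answer: 11.4844

Derivation:
Initial: x=7.0000 theta=0.0000
After 1 (propagate distance d=19): x=7.0000 theta=0.0000
After 2 (thin lens f=43): x=7.0000 theta=-7/43 (≈-0.1628)
After 3 (propagate distance d=28): x=105/43 (≈2.4419) theta=-7/43 (≈-0.1628)
After 4 (thin lens f=49): x=105/43 (≈2.4419) theta=-64/301 (≈-0.2126)
z_focus = -x_out/theta_out = -(105/43)/(-64/301) = 735/64 ≈ 11.4844
Rounded to 4 decimal places: z = 11.4844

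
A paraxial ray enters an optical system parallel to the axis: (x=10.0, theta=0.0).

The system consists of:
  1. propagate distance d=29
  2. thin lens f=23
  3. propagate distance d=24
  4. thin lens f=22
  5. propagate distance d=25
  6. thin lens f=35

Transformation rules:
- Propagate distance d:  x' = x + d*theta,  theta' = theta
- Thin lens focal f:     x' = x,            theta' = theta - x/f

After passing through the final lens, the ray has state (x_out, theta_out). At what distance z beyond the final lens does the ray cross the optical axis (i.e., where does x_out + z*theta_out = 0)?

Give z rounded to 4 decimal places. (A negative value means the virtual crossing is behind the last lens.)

Answer: -101.8351

Derivation:
Initial: x=10.0000 theta=0.0000
After 1 (propagate distance d=29): x=10.0000 theta=0.0000
After 2 (thin lens f=23): x=10.0000 theta=-10/23 (≈-0.4348)
After 3 (propagate distance d=24): x=-10/23 (≈-0.4348) theta=-10/23 (≈-0.4348)
After 4 (thin lens f=22): x=-10/23 (≈-0.4348) theta=-105/253 (≈-0.4150)
After 5 (propagate distance d=25): x=-2735/253 (≈-10.8103) theta=-105/253 (≈-0.4150)
After 6 (thin lens f=35): x=-2735/253 (≈-10.8103) theta=-188/1771 (≈-0.1062)
z_focus = -x_out/theta_out = -(-2735/253)/(-188/1771) = -19145/188 ≈ -101.8351
Rounded to 4 decimal places: z = -101.8351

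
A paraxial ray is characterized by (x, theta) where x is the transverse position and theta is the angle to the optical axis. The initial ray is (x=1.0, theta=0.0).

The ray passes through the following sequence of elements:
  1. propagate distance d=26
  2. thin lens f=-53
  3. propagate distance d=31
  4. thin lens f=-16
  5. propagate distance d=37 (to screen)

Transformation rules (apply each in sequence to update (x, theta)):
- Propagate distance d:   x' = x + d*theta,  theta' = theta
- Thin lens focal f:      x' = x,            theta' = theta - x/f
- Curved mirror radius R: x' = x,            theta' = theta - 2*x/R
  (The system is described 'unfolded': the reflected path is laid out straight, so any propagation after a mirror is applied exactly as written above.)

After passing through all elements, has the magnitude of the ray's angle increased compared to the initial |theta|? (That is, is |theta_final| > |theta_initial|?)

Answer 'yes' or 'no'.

Answer: yes

Derivation:
Initial: x=1.0000 theta=0.0000
After 1 (propagate distance d=26): x=1.0000 theta=0.0000
After 2 (thin lens f=-53): x=1.0000 theta=1/53 (≈0.0189)
After 3 (propagate distance d=31): x=84/53 (≈1.5849) theta=1/53 (≈0.0189)
After 4 (thin lens f=-16): x=84/53 (≈1.5849) theta=25/212 (≈0.1179)
After 5 (propagate distance d=37 (to screen)): x=1261/212 (≈5.9481) theta=25/212 (≈0.1179)
|theta_initial|=0.0000 |theta_final|=25/212 (≈0.1179) -> increased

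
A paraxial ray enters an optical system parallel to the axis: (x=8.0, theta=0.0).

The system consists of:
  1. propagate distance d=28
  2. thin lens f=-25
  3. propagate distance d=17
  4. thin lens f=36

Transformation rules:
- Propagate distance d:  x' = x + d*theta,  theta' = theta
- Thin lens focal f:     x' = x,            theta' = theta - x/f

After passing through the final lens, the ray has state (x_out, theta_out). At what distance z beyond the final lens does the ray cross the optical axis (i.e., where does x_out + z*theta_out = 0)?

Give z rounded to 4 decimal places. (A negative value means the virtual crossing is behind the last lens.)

Initial: x=8.0000 theta=0.0000
After 1 (propagate distance d=28): x=8.0000 theta=0.0000
After 2 (thin lens f=-25): x=8.0000 theta=0.3200
After 3 (propagate distance d=17): x=13.4400 theta=0.3200
After 4 (thin lens f=36): x=13.4400 theta=-4/75 (≈-0.0533)
z_focus = -x_out/theta_out = -(13.4400)/(-4/75) = 252.0000
Rounded to 4 decimal places: z = 252.0000

Answer: 252.0000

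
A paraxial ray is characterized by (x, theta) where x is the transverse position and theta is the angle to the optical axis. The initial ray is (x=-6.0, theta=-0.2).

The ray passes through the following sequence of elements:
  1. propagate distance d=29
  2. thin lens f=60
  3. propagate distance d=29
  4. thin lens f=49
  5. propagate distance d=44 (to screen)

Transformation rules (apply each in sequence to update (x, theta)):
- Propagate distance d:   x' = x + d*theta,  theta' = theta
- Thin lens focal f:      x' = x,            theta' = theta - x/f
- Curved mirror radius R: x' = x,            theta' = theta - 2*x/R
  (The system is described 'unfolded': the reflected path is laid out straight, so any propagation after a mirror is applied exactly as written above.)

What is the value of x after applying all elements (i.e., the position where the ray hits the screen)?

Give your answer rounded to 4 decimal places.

Initial: x=-6.0000 theta=-0.2000
After 1 (propagate distance d=29): x=-11.8000 theta=-0.2000
After 2 (thin lens f=60): x=-11.8000 theta=-1/300 (≈-0.0033)
After 3 (propagate distance d=29): x=-3569/300 (≈-11.8967) theta=-1/300 (≈-0.0033)
After 4 (thin lens f=49): x=-3569/300 (≈-11.8967) theta=176/735 (≈0.2395)
After 5 (propagate distance d=44 (to screen)): x=-6667/4900 (≈-1.3606) theta=176/735 (≈0.2395)
Rounded to 4 decimal places: x = -1.3606

Answer: -1.3606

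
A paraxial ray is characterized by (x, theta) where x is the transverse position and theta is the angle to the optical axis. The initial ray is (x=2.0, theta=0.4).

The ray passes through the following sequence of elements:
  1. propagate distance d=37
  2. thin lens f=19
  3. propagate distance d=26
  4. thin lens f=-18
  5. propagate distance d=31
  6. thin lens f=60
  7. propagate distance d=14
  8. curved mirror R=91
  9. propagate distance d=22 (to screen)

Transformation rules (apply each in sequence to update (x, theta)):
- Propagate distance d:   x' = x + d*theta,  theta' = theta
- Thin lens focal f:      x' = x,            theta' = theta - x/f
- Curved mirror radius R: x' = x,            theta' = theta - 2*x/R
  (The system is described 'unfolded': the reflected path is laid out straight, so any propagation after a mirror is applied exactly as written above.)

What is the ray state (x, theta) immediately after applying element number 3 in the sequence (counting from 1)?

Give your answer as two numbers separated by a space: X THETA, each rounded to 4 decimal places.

Answer: 4.2105 -0.4842

Derivation:
Initial: x=2.0000 theta=0.4000
After 1 (propagate distance d=37): x=16.8000 theta=0.4000
After 2 (thin lens f=19): x=16.8000 theta=-46/95 (≈-0.4842)
After 3 (propagate distance d=26): x=80/19 (≈4.2105) theta=-46/95 (≈-0.4842)
Rounded to 4 decimal places: x = 4.2105, theta = -0.4842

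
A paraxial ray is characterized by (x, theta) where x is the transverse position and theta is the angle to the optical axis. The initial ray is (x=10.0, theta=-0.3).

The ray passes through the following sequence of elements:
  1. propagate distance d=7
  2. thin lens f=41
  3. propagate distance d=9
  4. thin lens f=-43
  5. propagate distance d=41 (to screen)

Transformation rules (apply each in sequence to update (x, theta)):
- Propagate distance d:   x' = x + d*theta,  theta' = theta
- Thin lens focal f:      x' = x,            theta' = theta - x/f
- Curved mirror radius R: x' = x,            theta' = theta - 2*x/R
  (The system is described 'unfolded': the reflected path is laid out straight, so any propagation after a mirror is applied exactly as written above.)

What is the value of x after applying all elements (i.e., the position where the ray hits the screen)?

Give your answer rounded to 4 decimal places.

Answer: -13.4295

Derivation:
Initial: x=10.0000 theta=-0.3000
After 1 (propagate distance d=7): x=7.9000 theta=-0.3000
After 2 (thin lens f=41): x=7.9000 theta=-101/205 (≈-0.4927)
After 3 (propagate distance d=9): x=1421/410 (≈3.4659) theta=-101/205 (≈-0.4927)
After 4 (thin lens f=-43): x=1421/410 (≈3.4659) theta=-1453/3526 (≈-0.4121)
After 5 (propagate distance d=41 (to screen)): x=-118381/8815 (≈-13.4295) theta=-1453/3526 (≈-0.4121)
Rounded to 4 decimal places: x = -13.4295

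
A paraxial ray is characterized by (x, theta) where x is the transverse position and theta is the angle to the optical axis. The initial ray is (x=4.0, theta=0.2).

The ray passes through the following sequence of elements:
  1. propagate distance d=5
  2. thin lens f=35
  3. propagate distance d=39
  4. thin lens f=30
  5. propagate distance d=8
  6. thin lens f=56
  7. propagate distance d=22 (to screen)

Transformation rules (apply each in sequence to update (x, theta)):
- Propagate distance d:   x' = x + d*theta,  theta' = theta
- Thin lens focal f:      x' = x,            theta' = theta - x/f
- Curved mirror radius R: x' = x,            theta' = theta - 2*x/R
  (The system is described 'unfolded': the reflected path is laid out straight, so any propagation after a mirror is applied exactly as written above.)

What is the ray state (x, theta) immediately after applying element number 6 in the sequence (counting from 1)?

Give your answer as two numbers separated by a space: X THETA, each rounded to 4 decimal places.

Initial: x=4.0000 theta=0.2000
After 1 (propagate distance d=5): x=5.0000 theta=0.2000
After 2 (thin lens f=35): x=5.0000 theta=2/35 (≈0.0571)
After 3 (propagate distance d=39): x=253/35 (≈7.2286) theta=2/35 (≈0.0571)
After 4 (thin lens f=30): x=253/35 (≈7.2286) theta=-193/1050 (≈-0.1838)
After 5 (propagate distance d=8): x=3023/525 (≈5.7581) theta=-193/1050 (≈-0.1838)
After 6 (thin lens f=56): x=3023/525 (≈5.7581) theta=-2809/9800 (≈-0.2866)
Rounded to 4 decimal places: x = 5.7581, theta = -0.2866

Answer: 5.7581 -0.2866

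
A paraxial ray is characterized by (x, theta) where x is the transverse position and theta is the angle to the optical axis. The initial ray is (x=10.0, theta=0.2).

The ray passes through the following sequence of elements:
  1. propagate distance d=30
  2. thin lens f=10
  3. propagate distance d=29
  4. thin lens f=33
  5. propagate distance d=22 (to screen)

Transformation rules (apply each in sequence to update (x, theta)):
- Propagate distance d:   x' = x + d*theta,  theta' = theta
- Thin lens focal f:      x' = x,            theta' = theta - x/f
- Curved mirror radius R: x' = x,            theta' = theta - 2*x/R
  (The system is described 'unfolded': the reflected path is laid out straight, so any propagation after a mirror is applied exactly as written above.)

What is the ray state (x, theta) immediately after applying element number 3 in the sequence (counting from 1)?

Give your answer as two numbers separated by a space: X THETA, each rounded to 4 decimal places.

Initial: x=10.0000 theta=0.2000
After 1 (propagate distance d=30): x=16.0000 theta=0.2000
After 2 (thin lens f=10): x=16.0000 theta=-1.4000
After 3 (propagate distance d=29): x=-24.6000 theta=-1.4000
Rounded to 4 decimal places: x = -24.6000, theta = -1.4000

Answer: -24.6000 -1.4000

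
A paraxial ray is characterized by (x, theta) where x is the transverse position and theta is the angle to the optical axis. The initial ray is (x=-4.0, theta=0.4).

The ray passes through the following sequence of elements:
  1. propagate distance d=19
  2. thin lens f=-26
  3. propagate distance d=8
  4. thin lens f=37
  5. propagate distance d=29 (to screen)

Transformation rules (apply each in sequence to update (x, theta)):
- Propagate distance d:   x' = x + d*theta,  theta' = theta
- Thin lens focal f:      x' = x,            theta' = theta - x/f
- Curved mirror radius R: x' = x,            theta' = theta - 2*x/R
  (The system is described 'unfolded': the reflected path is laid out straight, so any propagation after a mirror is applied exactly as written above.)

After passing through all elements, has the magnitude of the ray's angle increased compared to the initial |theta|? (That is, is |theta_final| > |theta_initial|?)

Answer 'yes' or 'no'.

Initial: x=-4.0000 theta=0.4000
After 1 (propagate distance d=19): x=3.6000 theta=0.4000
After 2 (thin lens f=-26): x=3.6000 theta=7/13 (≈0.5385)
After 3 (propagate distance d=8): x=514/65 (≈7.9077) theta=7/13 (≈0.5385)
After 4 (thin lens f=37): x=514/65 (≈7.9077) theta=781/2405 (≈0.3247)
After 5 (propagate distance d=29 (to screen)): x=41667/2405 (≈17.3252) theta=781/2405 (≈0.3247)
|theta_initial|=0.4000 |theta_final|=781/2405 (≈0.3247) -> not increased

Answer: no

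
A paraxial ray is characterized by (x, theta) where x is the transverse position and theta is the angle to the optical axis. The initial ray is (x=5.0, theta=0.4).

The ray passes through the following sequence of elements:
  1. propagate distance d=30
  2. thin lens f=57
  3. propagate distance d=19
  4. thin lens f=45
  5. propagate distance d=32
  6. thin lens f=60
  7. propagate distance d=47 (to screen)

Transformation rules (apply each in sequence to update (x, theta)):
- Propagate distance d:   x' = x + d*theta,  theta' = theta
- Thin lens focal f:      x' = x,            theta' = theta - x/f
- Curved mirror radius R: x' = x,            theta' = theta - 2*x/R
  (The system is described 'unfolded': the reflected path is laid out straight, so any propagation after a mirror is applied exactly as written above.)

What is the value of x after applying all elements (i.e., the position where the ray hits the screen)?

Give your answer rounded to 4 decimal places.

Initial: x=5.0000 theta=0.4000
After 1 (propagate distance d=30): x=17.0000 theta=0.4000
After 2 (thin lens f=57): x=17.0000 theta=29/285 (≈0.1018)
After 3 (propagate distance d=19): x=284/15 (≈18.9333) theta=29/285 (≈0.1018)
After 4 (thin lens f=45): x=284/15 (≈18.9333) theta=-4091/12825 (≈-0.3190)
After 5 (propagate distance d=32): x=111908/12825 (≈8.7258) theta=-4091/12825 (≈-0.3190)
After 6 (thin lens f=60): x=111908/12825 (≈8.7258) theta=-89342/192375 (≈-0.4644)
After 7 (propagate distance d=47 (to screen)): x=-2520454/192375 (≈-13.1018) theta=-89342/192375 (≈-0.4644)
Rounded to 4 decimal places: x = -13.1018

Answer: -13.1018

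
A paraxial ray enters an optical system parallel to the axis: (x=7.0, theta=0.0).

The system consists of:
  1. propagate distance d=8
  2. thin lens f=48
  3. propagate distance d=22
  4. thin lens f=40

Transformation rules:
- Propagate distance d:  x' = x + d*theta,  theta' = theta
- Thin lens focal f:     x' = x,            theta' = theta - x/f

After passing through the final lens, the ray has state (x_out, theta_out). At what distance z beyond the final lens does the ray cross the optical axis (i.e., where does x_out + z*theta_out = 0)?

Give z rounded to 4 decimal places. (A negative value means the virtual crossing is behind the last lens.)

Initial: x=7.0000 theta=0.0000
After 1 (propagate distance d=8): x=7.0000 theta=0.0000
After 2 (thin lens f=48): x=7.0000 theta=-7/48 (≈-0.1458)
After 3 (propagate distance d=22): x=91/24 (≈3.7917) theta=-7/48 (≈-0.1458)
After 4 (thin lens f=40): x=91/24 (≈3.7917) theta=-77/320 (≈-0.2406)
z_focus = -x_out/theta_out = -(91/24)/(-77/320) = 520/33 ≈ 15.7576
Rounded to 4 decimal places: z = 15.7576

Answer: 15.7576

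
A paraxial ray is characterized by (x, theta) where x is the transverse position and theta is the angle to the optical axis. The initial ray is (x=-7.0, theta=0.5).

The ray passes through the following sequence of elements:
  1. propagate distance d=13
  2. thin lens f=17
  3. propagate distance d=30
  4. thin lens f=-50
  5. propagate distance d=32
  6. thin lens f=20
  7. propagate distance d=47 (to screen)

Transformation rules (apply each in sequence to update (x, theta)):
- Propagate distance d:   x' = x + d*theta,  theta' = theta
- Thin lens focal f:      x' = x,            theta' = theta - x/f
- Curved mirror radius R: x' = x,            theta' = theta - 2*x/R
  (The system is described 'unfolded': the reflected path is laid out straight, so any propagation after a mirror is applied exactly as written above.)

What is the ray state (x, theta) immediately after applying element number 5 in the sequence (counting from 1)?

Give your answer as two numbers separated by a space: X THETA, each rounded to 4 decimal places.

Initial: x=-7.0000 theta=0.5000
After 1 (propagate distance d=13): x=-0.5000 theta=0.5000
After 2 (thin lens f=17): x=-0.5000 theta=9/17 (≈0.5294)
After 3 (propagate distance d=30): x=523/34 (≈15.3824) theta=9/17 (≈0.5294)
After 4 (thin lens f=-50): x=523/34 (≈15.3824) theta=1423/1700 (≈0.8371)
After 5 (propagate distance d=32): x=35843/850 (≈42.1682) theta=1423/1700 (≈0.8371)
Rounded to 4 decimal places: x = 42.1682, theta = 0.8371

Answer: 42.1682 0.8371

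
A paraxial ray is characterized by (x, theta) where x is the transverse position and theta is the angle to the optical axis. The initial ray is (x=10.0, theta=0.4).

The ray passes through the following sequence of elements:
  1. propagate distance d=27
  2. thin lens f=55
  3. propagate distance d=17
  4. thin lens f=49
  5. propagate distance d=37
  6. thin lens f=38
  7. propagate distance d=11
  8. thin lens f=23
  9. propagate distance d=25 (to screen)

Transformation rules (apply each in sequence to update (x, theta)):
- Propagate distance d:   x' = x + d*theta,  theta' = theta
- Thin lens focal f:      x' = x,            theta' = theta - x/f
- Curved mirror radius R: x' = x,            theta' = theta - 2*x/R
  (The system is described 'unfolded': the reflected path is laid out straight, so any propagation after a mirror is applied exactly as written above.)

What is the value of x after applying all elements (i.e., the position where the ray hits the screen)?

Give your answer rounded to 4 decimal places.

Answer: -14.1759

Derivation:
Initial: x=10.0000 theta=0.4000
After 1 (propagate distance d=27): x=20.8000 theta=0.4000
After 2 (thin lens f=55): x=20.8000 theta=6/275 (≈0.0218)
After 3 (propagate distance d=17): x=5822/275 (≈21.1709) theta=6/275 (≈0.0218)
After 4 (thin lens f=49): x=5822/275 (≈21.1709) theta=-5528/13475 (≈-0.4102)
After 5 (propagate distance d=37): x=80742/13475 (≈5.9920) theta=-5528/13475 (≈-0.4102)
After 6 (thin lens f=38): x=80742/13475 (≈5.9920) theta=-145403/256025 (≈-0.5679)
After 7 (propagate distance d=11): x=-13067/51205 (≈-0.2552) theta=-145403/256025 (≈-0.5679)
After 8 (thin lens f=23): x=-13067/51205 (≈-0.2552) theta=-3278934/5888575 (≈-0.5568)
After 9 (propagate distance d=25 (to screen)): x=-16695211/1177715 (≈-14.1759) theta=-3278934/5888575 (≈-0.5568)
Rounded to 4 decimal places: x = -14.1759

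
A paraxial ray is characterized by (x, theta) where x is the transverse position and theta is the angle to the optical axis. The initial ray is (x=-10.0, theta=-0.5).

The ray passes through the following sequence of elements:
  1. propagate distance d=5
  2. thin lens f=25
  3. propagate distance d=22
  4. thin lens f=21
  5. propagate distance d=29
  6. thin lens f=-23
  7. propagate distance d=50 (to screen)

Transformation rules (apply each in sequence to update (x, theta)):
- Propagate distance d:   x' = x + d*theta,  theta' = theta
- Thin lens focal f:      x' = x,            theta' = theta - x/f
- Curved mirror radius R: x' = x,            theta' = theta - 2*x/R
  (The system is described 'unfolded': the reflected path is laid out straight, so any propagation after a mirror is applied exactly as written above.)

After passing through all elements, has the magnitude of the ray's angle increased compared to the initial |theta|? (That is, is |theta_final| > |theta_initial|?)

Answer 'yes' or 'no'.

Answer: yes

Derivation:
Initial: x=-10.0000 theta=-0.5000
After 1 (propagate distance d=5): x=-12.5000 theta=-0.5000
After 2 (thin lens f=25): x=-12.5000 theta=0.0000
After 3 (propagate distance d=22): x=-12.5000 theta=0.0000
After 4 (thin lens f=21): x=-12.5000 theta=25/42 (≈0.5952)
After 5 (propagate distance d=29): x=100/21 (≈4.7619) theta=25/42 (≈0.5952)
After 6 (thin lens f=-23): x=100/21 (≈4.7619) theta=775/966 (≈0.8023)
After 7 (propagate distance d=50 (to screen)): x=7225/161 (≈44.8758) theta=775/966 (≈0.8023)
|theta_initial|=0.5000 |theta_final|=775/966 (≈0.8023) -> increased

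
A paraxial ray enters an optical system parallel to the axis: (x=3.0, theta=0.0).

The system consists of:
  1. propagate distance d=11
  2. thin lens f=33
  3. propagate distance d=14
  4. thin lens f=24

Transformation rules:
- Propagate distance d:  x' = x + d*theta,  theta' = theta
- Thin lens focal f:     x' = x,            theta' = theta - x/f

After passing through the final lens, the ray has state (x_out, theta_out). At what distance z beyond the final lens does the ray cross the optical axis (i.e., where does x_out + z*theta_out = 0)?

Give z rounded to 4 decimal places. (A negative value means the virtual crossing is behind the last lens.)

Answer: 10.6047

Derivation:
Initial: x=3.0000 theta=0.0000
After 1 (propagate distance d=11): x=3.0000 theta=0.0000
After 2 (thin lens f=33): x=3.0000 theta=-1/11 (≈-0.0909)
After 3 (propagate distance d=14): x=19/11 (≈1.7273) theta=-1/11 (≈-0.0909)
After 4 (thin lens f=24): x=19/11 (≈1.7273) theta=-43/264 (≈-0.1629)
z_focus = -x_out/theta_out = -(19/11)/(-43/264) = 456/43 ≈ 10.6047
Rounded to 4 decimal places: z = 10.6047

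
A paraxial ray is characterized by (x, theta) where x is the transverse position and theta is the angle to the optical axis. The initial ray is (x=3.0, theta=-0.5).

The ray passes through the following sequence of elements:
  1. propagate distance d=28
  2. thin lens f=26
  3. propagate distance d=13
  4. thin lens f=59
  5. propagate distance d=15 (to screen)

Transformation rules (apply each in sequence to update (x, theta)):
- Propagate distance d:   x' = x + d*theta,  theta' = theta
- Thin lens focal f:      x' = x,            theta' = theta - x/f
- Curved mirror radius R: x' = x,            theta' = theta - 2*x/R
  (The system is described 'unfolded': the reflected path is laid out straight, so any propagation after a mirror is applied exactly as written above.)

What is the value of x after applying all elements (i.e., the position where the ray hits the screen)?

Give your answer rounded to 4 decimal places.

Answer: -10.1030

Derivation:
Initial: x=3.0000 theta=-0.5000
After 1 (propagate distance d=28): x=-11.0000 theta=-0.5000
After 2 (thin lens f=26): x=-11.0000 theta=-1/13 (≈-0.0769)
After 3 (propagate distance d=13): x=-12.0000 theta=-1/13 (≈-0.0769)
After 4 (thin lens f=59): x=-12.0000 theta=97/767 (≈0.1265)
After 5 (propagate distance d=15 (to screen)): x=-7749/767 (≈-10.1030) theta=97/767 (≈0.1265)
Rounded to 4 decimal places: x = -10.1030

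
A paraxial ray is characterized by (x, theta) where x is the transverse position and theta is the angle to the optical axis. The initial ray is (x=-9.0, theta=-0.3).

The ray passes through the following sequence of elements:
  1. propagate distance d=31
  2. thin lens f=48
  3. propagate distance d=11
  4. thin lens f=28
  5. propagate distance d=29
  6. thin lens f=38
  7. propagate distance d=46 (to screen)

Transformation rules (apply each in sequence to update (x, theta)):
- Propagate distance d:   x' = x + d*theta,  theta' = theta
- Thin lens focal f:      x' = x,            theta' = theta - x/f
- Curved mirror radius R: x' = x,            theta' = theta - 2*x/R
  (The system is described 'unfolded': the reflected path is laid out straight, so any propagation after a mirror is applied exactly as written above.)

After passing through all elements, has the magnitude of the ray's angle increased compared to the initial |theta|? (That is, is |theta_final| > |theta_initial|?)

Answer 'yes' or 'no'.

Answer: yes

Derivation:
Initial: x=-9.0000 theta=-0.3000
After 1 (propagate distance d=31): x=-18.3000 theta=-0.3000
After 2 (thin lens f=48): x=-18.3000 theta=13/160 (≈0.0813)
After 3 (propagate distance d=11): x=-557/32 (≈-17.4063) theta=13/160 (≈0.0813)
After 4 (thin lens f=28): x=-557/32 (≈-17.4063) theta=3149/4480 (≈0.7029)
After 5 (propagate distance d=29): x=13341/4480 (≈2.9779) theta=3149/4480 (≈0.7029)
After 6 (thin lens f=38): x=13341/4480 (≈2.9779) theta=106321/170240 (≈0.6245)
After 7 (propagate distance d=46 (to screen)): x=1349431/42560 (≈31.7066) theta=106321/170240 (≈0.6245)
|theta_initial|=0.3000 |theta_final|=106321/170240 (≈0.6245) -> increased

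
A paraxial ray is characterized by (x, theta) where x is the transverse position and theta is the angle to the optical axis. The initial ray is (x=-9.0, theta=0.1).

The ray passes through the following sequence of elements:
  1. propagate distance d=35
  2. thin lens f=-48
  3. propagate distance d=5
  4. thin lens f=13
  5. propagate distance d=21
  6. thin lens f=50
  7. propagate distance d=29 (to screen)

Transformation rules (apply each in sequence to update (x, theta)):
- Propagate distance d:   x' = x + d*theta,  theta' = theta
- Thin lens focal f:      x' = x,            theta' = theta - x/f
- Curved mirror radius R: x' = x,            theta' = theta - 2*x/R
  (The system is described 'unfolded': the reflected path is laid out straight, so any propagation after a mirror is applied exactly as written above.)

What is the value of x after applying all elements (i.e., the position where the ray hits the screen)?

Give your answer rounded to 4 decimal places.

Answer: 13.3207

Derivation:
Initial: x=-9.0000 theta=0.1000
After 1 (propagate distance d=35): x=-5.5000 theta=0.1000
After 2 (thin lens f=-48): x=-5.5000 theta=-7/480 (≈-0.0146)
After 3 (propagate distance d=5): x=-535/96 (≈-5.5729) theta=-7/480 (≈-0.0146)
After 4 (thin lens f=13): x=-535/96 (≈-5.5729) theta=323/780 (≈0.4141)
After 5 (propagate distance d=21): x=19489/6240 (≈3.1232) theta=323/780 (≈0.4141)
After 6 (thin lens f=50): x=19489/6240 (≈3.1232) theta=109711/312000 (≈0.3516)
After 7 (propagate distance d=29 (to screen)): x=4156069/312000 (≈13.3207) theta=109711/312000 (≈0.3516)
Rounded to 4 decimal places: x = 13.3207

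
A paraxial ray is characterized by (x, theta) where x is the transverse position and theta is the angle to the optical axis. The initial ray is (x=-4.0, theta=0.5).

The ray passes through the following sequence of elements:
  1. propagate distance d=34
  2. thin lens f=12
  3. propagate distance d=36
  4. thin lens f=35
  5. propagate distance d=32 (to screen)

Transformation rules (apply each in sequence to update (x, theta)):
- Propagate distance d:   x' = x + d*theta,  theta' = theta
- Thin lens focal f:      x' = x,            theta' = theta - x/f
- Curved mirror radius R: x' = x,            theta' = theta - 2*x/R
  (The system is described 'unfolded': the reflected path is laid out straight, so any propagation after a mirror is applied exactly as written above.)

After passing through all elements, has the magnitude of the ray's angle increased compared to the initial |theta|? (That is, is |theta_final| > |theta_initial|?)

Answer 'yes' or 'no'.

Answer: no

Derivation:
Initial: x=-4.0000 theta=0.5000
After 1 (propagate distance d=34): x=13.0000 theta=0.5000
After 2 (thin lens f=12): x=13.0000 theta=-7/12 (≈-0.5833)
After 3 (propagate distance d=36): x=-8.0000 theta=-7/12 (≈-0.5833)
After 4 (thin lens f=35): x=-8.0000 theta=-149/420 (≈-0.3548)
After 5 (propagate distance d=32 (to screen)): x=-2032/105 (≈-19.3524) theta=-149/420 (≈-0.3548)
|theta_initial|=0.5000 |theta_final|=149/420 (≈0.3548) -> not increased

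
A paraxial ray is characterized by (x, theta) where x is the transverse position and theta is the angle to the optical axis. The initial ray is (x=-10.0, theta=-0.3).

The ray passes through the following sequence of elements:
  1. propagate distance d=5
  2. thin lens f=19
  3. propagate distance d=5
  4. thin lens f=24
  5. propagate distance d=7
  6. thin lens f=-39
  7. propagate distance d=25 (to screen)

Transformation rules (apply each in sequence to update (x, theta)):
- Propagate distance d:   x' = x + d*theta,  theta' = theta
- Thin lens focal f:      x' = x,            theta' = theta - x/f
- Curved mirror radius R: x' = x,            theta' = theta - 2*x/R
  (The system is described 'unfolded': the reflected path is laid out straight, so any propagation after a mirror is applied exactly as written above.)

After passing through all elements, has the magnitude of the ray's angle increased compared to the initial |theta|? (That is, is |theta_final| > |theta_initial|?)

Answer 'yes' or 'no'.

Initial: x=-10.0000 theta=-0.3000
After 1 (propagate distance d=5): x=-11.5000 theta=-0.3000
After 2 (thin lens f=19): x=-11.5000 theta=29/95 (≈0.3053)
After 3 (propagate distance d=5): x=-379/38 (≈-9.9737) theta=29/95 (≈0.3053)
After 4 (thin lens f=24): x=-379/38 (≈-9.9737) theta=173/240 (≈0.7208)
After 5 (propagate distance d=7): x=-22471/4560 (≈-4.9279) theta=173/240 (≈0.7208)
After 6 (thin lens f=-39): x=-22471/4560 (≈-4.9279) theta=52861/88920 (≈0.5945)
After 7 (propagate distance d=25 (to screen)): x=1766681/177840 (≈9.9341) theta=52861/88920 (≈0.5945)
|theta_initial|=0.3000 |theta_final|=52861/88920 (≈0.5945) -> increased

Answer: yes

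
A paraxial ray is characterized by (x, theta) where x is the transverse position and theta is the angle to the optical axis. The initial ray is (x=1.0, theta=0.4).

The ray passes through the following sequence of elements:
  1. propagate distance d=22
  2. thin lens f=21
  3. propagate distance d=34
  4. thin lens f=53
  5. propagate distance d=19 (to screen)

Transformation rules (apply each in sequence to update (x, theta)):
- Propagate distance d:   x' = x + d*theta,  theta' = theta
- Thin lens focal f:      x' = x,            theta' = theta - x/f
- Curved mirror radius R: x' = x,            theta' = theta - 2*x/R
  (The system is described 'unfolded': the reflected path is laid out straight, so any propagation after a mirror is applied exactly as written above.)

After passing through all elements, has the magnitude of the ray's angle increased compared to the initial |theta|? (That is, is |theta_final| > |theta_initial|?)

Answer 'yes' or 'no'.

Answer: no

Derivation:
Initial: x=1.0000 theta=0.4000
After 1 (propagate distance d=22): x=9.8000 theta=0.4000
After 2 (thin lens f=21): x=9.8000 theta=-1/15 (≈-0.0667)
After 3 (propagate distance d=34): x=113/15 (≈7.5333) theta=-1/15 (≈-0.0667)
After 4 (thin lens f=53): x=113/15 (≈7.5333) theta=-166/795 (≈-0.2088)
After 5 (propagate distance d=19 (to screen)): x=189/53 (≈3.5660) theta=-166/795 (≈-0.2088)
|theta_initial|=0.4000 |theta_final|=166/795 (≈0.2088) -> not increased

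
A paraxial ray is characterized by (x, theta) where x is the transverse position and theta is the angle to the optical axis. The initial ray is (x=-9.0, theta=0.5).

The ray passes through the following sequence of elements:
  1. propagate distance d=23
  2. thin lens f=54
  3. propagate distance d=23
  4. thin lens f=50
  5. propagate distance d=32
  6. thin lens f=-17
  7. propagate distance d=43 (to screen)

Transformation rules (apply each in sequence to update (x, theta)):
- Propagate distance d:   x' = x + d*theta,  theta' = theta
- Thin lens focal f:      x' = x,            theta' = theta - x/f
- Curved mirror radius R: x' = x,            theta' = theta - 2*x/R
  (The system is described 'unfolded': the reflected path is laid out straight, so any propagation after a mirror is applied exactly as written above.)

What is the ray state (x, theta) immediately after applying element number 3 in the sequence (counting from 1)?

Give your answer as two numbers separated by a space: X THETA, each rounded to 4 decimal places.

Initial: x=-9.0000 theta=0.5000
After 1 (propagate distance d=23): x=2.5000 theta=0.5000
After 2 (thin lens f=54): x=2.5000 theta=49/108 (≈0.4537)
After 3 (propagate distance d=23): x=1397/108 (≈12.9352) theta=49/108 (≈0.4537)
Rounded to 4 decimal places: x = 12.9352, theta = 0.4537

Answer: 12.9352 0.4537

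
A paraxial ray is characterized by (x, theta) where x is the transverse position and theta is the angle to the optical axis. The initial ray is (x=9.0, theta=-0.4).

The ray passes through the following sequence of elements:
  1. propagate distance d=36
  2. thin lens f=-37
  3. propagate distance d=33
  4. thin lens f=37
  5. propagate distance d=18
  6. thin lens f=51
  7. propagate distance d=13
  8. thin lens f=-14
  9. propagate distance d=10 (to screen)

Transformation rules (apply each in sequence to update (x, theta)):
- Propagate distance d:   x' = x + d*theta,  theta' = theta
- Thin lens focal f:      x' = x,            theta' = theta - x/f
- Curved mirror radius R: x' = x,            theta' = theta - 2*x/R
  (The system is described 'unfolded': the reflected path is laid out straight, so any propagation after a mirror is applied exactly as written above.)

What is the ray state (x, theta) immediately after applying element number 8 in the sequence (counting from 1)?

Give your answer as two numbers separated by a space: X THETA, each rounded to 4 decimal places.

Initial: x=9.0000 theta=-0.4000
After 1 (propagate distance d=36): x=-5.4000 theta=-0.4000
After 2 (thin lens f=-37): x=-5.4000 theta=-101/185 (≈-0.5459)
After 3 (propagate distance d=33): x=-4332/185 (≈-23.4162) theta=-101/185 (≈-0.5459)
After 4 (thin lens f=37): x=-4332/185 (≈-23.4162) theta=119/1369 (≈0.0869)
After 5 (propagate distance d=18): x=-149574/6845 (≈-21.8516) theta=119/1369 (≈0.0869)
After 6 (thin lens f=51): x=-149574/6845 (≈-21.8516) theta=59973/116365 (≈0.5154)
After 7 (propagate distance d=13): x=-1763109/116365 (≈-15.1515) theta=59973/116365 (≈0.5154)
After 8 (thin lens f=-14): x=-1763109/116365 (≈-15.1515) theta=-923487/1629110 (≈-0.5669)
Rounded to 4 decimal places: x = -15.1515, theta = -0.5669

Answer: -15.1515 -0.5669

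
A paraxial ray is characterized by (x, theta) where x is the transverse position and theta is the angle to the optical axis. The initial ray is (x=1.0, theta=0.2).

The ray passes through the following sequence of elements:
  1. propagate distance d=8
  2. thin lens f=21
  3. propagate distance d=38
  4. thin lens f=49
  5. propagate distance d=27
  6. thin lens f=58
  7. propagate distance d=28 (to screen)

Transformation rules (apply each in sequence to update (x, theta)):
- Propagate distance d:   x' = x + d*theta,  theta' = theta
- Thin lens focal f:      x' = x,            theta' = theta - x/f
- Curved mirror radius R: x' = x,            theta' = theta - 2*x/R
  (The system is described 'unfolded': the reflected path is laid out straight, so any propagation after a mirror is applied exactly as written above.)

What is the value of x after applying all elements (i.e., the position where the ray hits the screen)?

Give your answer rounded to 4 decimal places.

Answer: 1.3334

Derivation:
Initial: x=1.0000 theta=0.2000
After 1 (propagate distance d=8): x=2.6000 theta=0.2000
After 2 (thin lens f=21): x=2.6000 theta=8/105 (≈0.0762)
After 3 (propagate distance d=38): x=577/105 (≈5.4952) theta=8/105 (≈0.0762)
After 4 (thin lens f=49): x=577/105 (≈5.4952) theta=-37/1029 (≈-0.0360)
After 5 (propagate distance d=27): x=23278/5145 (≈4.5244) theta=-37/1029 (≈-0.0360)
After 6 (thin lens f=58): x=23278/5145 (≈4.5244) theta=-5668/49735 (≈-0.1140)
After 7 (propagate distance d=28 (to screen)): x=39790/29841 (≈1.3334) theta=-5668/49735 (≈-0.1140)
Rounded to 4 decimal places: x = 1.3334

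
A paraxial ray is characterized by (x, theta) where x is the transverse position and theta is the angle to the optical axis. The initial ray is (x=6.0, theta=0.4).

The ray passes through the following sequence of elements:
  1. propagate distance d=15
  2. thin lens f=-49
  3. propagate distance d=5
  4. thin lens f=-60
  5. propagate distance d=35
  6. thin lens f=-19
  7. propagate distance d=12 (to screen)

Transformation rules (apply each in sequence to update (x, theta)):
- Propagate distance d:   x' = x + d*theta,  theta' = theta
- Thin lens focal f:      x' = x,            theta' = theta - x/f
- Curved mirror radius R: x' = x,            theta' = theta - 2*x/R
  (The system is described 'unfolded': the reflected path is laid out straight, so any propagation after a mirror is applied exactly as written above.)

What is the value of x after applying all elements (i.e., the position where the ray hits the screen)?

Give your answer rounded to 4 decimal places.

Initial: x=6.0000 theta=0.4000
After 1 (propagate distance d=15): x=12.0000 theta=0.4000
After 2 (thin lens f=-49): x=12.0000 theta=158/245 (≈0.6449)
After 3 (propagate distance d=5): x=746/49 (≈15.2245) theta=158/245 (≈0.6449)
After 4 (thin lens f=-60): x=746/49 (≈15.2245) theta=1321/1470 (≈0.8986)
After 5 (propagate distance d=35): x=13723/294 (≈46.6769) theta=1321/1470 (≈0.8986)
After 6 (thin lens f=-19): x=13723/294 (≈46.6769) theta=15619/4655 (≈3.3553)
After 7 (propagate distance d=12 (to screen)): x=2428253/27930 (≈86.9407) theta=15619/4655 (≈3.3553)
Rounded to 4 decimal places: x = 86.9407

Answer: 86.9407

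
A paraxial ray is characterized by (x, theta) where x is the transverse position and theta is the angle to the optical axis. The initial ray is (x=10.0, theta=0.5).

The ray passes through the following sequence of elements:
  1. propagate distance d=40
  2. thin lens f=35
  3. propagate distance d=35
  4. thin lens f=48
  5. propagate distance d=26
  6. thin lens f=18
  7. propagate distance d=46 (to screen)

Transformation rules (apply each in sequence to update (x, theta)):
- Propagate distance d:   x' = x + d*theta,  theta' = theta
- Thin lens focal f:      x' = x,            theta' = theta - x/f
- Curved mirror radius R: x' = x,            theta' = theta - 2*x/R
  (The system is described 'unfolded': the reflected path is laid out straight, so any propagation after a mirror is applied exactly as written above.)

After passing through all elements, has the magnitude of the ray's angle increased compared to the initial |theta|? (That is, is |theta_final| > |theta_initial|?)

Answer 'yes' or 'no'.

Initial: x=10.0000 theta=0.5000
After 1 (propagate distance d=40): x=30.0000 theta=0.5000
After 2 (thin lens f=35): x=30.0000 theta=-5/14 (≈-0.3571)
After 3 (propagate distance d=35): x=17.5000 theta=-5/14 (≈-0.3571)
After 4 (thin lens f=48): x=17.5000 theta=-485/672 (≈-0.7217)
After 5 (propagate distance d=26): x=-425/336 (≈-1.2649) theta=-485/672 (≈-0.7217)
After 6 (thin lens f=18): x=-425/336 (≈-1.2649) theta=-985/1512 (≈-0.6515)
After 7 (propagate distance d=46 (to screen)): x=-94445/3024 (≈-31.2318) theta=-985/1512 (≈-0.6515)
|theta_initial|=0.5000 |theta_final|=985/1512 (≈0.6515) -> increased

Answer: yes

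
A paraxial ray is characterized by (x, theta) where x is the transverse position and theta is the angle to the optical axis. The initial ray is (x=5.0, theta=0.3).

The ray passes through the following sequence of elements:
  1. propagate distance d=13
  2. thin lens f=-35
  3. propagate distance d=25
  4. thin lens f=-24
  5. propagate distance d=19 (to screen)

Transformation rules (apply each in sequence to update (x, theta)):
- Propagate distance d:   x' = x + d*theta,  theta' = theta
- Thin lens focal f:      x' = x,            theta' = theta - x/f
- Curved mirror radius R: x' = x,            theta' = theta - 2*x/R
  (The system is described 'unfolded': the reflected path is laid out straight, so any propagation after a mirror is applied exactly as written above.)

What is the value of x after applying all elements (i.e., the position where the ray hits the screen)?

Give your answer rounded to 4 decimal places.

Initial: x=5.0000 theta=0.3000
After 1 (propagate distance d=13): x=8.9000 theta=0.3000
After 2 (thin lens f=-35): x=8.9000 theta=97/175 (≈0.5543)
After 3 (propagate distance d=25): x=1593/70 (≈22.7571) theta=97/175 (≈0.5543)
After 4 (thin lens f=-24): x=1593/70 (≈22.7571) theta=1.5025
After 5 (propagate distance d=19 (to screen)): x=143653/2800 (≈51.3046) theta=1.5025
Rounded to 4 decimal places: x = 51.3046

Answer: 51.3046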